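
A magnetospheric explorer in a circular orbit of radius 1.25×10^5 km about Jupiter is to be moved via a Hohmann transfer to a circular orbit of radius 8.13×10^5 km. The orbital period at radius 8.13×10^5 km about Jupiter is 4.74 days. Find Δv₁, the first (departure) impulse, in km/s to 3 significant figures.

Δv₁ = 10.1 km/s

From Kepler's third law T² = 4π²r³/μ at r = 8.13×10^5 km, T = 4.74 days = 4.74 × 86400 s = 4.09536×10^5 s: μ = 4π²r³/T² = 1.26487×10^8 km³/s².
The Hohmann ellipse has a_t = (r₁ + r₂)/2 = 4.690×10^5 km.
Circular speed at r = 1.250×10^5 km: v_c = √(μ/r) = 31.81 km/s.
Transfer-orbit speed at the same r (vis-viva, a = a_t): v_t = √[μ(2/r − 1/a_t)] = 41.88 km/s.
Δv₁ = |v_t − v_c| = |41.88 − 31.81| = 10.07 km/s.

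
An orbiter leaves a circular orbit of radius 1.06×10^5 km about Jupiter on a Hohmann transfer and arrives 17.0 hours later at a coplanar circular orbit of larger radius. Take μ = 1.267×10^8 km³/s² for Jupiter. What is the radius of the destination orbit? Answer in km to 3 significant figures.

Transfer time t = 17.0 hours = 61200 s, and t = π√(a_t³/μ).
So a_t = (μ t²/π²)^(1/3) = (1.267×10^8 × (61200)² / π²)^(1/3) = 3.6363×10^5 km.
Since a_t = (r₁ + r₂)/2, r₂ = 2a_t − r₁ = 2×3.6363×10^5 − 1.060×10^5 = 6.2126×10^5 km.

r₂ = 6.21×10^5 km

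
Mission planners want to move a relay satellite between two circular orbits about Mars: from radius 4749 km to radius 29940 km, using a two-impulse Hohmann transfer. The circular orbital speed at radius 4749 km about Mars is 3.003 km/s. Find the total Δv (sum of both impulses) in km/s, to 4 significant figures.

Δv = 1.513 km/s

From the circular-orbit relation v² = μ/r at r = 4749 km: μ = v²r = (3.003)² × 4749 = 42826.5 km³/s².
Semi-major axis of the transfer orbit: a_t = (4749 + 29940)/2 = 17344.5 km.
Circular speed at r₁: v₁ = √(μ/r₁) = √(42826.5/4749) = 3.0030 km/s.
On the transfer ellipse at r₁, vis-viva gives v_p = √[μ(2/r₁ − 1/a_t)] = 3.9455 km/s.
First burn Δv₁ = |v_p − v₁| = 0.9425 km/s.
Circular speed at r₂: v₂ = √(μ/r₂) = 1.196 km/s.
Transfer-orbit speed at r₂: v_a = √[μ(2/r₂ − 1/a_t)] = 0.6258 km/s.
Second burn Δv₂ = |v₂ − v_a| = 0.5702 km/s.
Δv = Δv₁ + Δv₂ = 0.9425 + 0.5702 = 1.513 km/s.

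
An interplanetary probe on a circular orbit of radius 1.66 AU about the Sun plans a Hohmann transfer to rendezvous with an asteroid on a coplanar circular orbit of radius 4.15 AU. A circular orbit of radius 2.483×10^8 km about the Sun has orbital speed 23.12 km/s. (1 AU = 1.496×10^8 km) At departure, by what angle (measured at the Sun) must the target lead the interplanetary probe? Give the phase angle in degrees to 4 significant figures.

φ = 74.58°

From the circular-orbit relation v² = μ/r at r = 2.483×10^8 km: μ = v²r = (23.12)² × 2.483×10^8 = 1.32725×10^11 km³/s².
In km: r₁ = 1.66 × 1.496×10^8 = 2.48336×10^8 km; r₂ = 4.15 × 1.496×10^8 = 6.2084×10^8 km.
Semi-major axis of the transfer orbit: a_t = (2.48336×10^8 + 6.2084×10^8)/2 = 4.34588×10^8 km.
The half-period of the transfer ellipse is t = π√(a_t³/μ) = 7.813×10^7 s.
The target's mean motion on its circular orbit is ω₂ = √(μ/r₂³) = 2.355×10^-8 rad/s.
Angle swept by the target during transfer: ω₂·t = 1.840 rad = 105.42°.
Arrival is 180° from departure on the ellipse, so φ = 180° − 105.42° = 74.58°.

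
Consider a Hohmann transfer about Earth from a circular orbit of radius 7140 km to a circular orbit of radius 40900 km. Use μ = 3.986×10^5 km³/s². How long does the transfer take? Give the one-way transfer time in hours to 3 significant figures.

Transfer-ellipse semi-major axis a_t = (r₁ + r₂)/2 = (7140 + 40900)/2 = 24020 km.
By Kepler's third law the transfer-orbit period is T = 2π√(a_t³/μ), so t = T/2 = 18524 s.
Converting: 18524 s ÷ 3600 s/hour = 5.15 hours.

t = 5.15 hours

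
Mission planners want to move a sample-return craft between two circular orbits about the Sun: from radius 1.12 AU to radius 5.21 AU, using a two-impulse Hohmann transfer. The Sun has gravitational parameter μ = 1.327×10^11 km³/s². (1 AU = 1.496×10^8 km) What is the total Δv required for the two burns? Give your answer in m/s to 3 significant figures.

In km: r₁ = 1.12 × 1.496×10^8 = 1.67552×10^8 km; r₂ = 5.21 × 1.496×10^8 = 7.79416×10^8 km.
The Hohmann ellipse has a_t = (r₁ + r₂)/2 = 4.73484×10^8 km.
Circular speed at r₁: v₁ = √(μ/r₁) = √(1.327×10^11/1.67552×10^8) = 28.142 km/s.
Transfer-orbit speed at r₁ (v² = μ(2/r − 1/a)): v_p = √[μ(2/r₁ − 1/a_t)] = 36.107 km/s.
First burn Δv₁ = |v_p − v₁| = 7.965 km/s.
At r₂, v₂ = √(μ/r₂) = 13.048 km/s.
Transfer-orbit speed at r₂: v_a = √[μ(2/r₂ − 1/a_t)] = 7.7620 km/s.
Second burn Δv₂ = |v₂ − v_a| = 5.286 km/s.
Total Δv = Δv₁ + Δv₂ = 13.25 km/s.

Δv = 13300 m/s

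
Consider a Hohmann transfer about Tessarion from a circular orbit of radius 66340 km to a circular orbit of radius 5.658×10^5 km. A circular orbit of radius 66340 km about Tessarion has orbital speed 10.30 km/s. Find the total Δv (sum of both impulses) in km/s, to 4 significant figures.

From the circular-orbit relation v² = μ/r at r = 66340 km: μ = v²r = (10.30)² × 66340 = 7.03801×10^6 km³/s².
Transfer-ellipse semi-major axis a_t = (r₁ + r₂)/2 = (66340 + 5.658×10^5)/2 = 3.1607×10^5 km.
Circular speed at r₁: v₁ = √(μ/r₁) = √(7.03801×10^6/66340) = 10.300 km/s.
Transfer-orbit speed at r₁ (vis-viva): v_p = √[μ(2/r₁ − 1/a_t)] = 13.781 km/s.
First burn Δv₁ = |v_p − v₁| = 3.481 km/s.
At r₂, v₂ = √(μ/r₂) = 3.527 km/s.
Transfer-orbit speed at r₂: v_a = √[μ(2/r₂ − 1/a_t)] = 1.616 km/s.
Second burn Δv₂ = |v₂ − v_a| = 1.911 km/s.
Δv = Δv₁ + Δv₂ = 3.481 + 1.911 = 5.392 km/s.

Δv = 5.392 km/s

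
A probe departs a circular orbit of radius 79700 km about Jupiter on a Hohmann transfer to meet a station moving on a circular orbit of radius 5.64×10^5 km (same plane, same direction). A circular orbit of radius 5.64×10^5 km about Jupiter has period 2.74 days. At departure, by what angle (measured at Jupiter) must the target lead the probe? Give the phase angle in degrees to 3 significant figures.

From Kepler's third law T² = 4π²r³/μ at r = 5.64×10^5 km, T = 2.74 days = 2.74 × 86400 s = 2.36736×10^5 s: μ = 4π²r³/T² = 1.26377×10^8 km³/s².
The Hohmann ellipse has a_t = (r₁ + r₂)/2 = 3.2185×10^5 km.
The half-period of the transfer ellipse is t = π√(a_t³/μ) = 51030 s.
The target's mean motion on its circular orbit is ω₂ = √(μ/r₂³) = 2.654×10^-5 rad/s.
Angle swept by the target during transfer: ω₂·t = 1.3543 rad = 77.60°.
Arrival is 180° from departure on the ellipse, so φ = 180° − 77.60° = 102°.

φ = 102°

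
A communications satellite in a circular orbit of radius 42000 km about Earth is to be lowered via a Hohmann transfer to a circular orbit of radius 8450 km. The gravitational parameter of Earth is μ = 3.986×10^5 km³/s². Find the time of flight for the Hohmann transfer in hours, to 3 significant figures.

Transfer-ellipse semi-major axis a_t = (r₁ + r₂)/2 = (42000 + 8450)/2 = 25225 km.
Transfer time t = π√(a_t³/μ) = π√((25225)³ / 3.986×10^5) = 19940 s.
Converting: 19940 s ÷ 3600 s/hour = 5.54 hours.

t = 5.54 hours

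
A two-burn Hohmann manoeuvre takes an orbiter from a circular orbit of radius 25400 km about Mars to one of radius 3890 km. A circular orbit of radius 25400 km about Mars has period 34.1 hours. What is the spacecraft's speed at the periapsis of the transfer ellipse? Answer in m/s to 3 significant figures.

From Kepler's third law T² = 4π²r³/μ at r = 25400 km, T = 34.1 hours = 34.1 × 3600 s = 1.2276×10^5 s: μ = 4π²r³/T² = 42928.6 km³/s².
Transfer-ellipse semi-major axis a_t = (r₁ + r₂)/2 = (25400 + 3890)/2 = 14645 km.
At periapsis, r = 3890 km.
Vis-viva: v = √[μ(2/r − 1/a_t)] = √[42928.6 × (2/3890 − 1/14645)] = 4.375 km/s.

v = 4370 m/s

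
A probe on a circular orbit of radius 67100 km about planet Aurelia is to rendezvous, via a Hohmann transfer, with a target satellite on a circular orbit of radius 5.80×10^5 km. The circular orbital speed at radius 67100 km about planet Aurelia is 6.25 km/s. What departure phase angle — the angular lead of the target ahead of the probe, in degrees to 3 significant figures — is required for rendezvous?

φ = 105°

From the circular-orbit relation v² = μ/r at r = 67100 km: μ = v²r = (6.25)² × 67100 = 2.62109×10^6 km³/s².
Transfer-ellipse semi-major axis a_t = (r₁ + r₂)/2 = (67100 + 5.800×10^5)/2 = 3.2355×10^5 km.
The half-period of the transfer ellipse is t = π√(a_t³/μ) = 3.571×10^5 s.
The target's mean motion on its circular orbit is ω₂ = √(μ/r₂³) = 3.665×10^-6 rad/s.
Angle swept by the target during transfer: ω₂·t = 1.309 rad = 75.00°.
The probe traverses 180° on the transfer ellipse, so the target must lead by 180° − 75.00° = 105°.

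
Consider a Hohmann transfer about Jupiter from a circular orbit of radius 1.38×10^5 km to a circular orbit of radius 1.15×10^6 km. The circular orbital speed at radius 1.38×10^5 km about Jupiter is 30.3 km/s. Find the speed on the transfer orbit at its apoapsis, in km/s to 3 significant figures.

From the circular-orbit relation v² = μ/r at r = 1.38×10^5 km: μ = v²r = (30.3)² × 1.38×10^5 = 1.26696×10^8 km³/s².
The Hohmann ellipse has a_t = (r₁ + r₂)/2 = 6.440×10^5 km.
At apoapsis, r = 1.150×10^6 km.
Vis-viva: v = √[μ(2/r − 1/a_t)] = √[1.26696×10^8 × (2/1.150×10^6 − 1/6.440×10^5)] = 4.859 km/s.

v = 4.86 km/s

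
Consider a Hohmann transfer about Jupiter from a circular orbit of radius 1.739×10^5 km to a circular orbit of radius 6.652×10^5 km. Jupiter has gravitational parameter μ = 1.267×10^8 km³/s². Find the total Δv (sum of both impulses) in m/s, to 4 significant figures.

Δv = 11910 m/s

The Hohmann ellipse has a_t = (r₁ + r₂)/2 = 4.1955×10^5 km.
At r₁ the circular-orbit speed is v₁ = √(μ/r₁) = 26.992 km/s.
Transfer-orbit speed at r₁ (vis-viva): v_p = √[μ(2/r₁ − 1/a_t)] = 33.988 km/s.
First burn Δv₁ = |v_p − v₁| = 6.996 km/s.
Circular speed at r₂: v₂ = √(μ/r₂) = 13.801 km/s.
Transfer-orbit speed at r₂: v_a = √[μ(2/r₂ − 1/a_t)] = 8.8853 km/s.
Second burn Δv₂ = |v₂ − v_a| = 4.916 km/s.
Δv = Δv₁ + Δv₂ = 6.996 + 4.916 = 11.91 km/s.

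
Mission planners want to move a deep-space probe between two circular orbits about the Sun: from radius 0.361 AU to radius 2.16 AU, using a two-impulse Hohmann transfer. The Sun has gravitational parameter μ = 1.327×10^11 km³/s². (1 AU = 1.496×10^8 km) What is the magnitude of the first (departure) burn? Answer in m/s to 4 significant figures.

In km: r₁ = 0.361 × 1.496×10^8 = 5.40056×10^7 km; r₂ = 2.16 × 1.496×10^8 = 3.23136×10^8 km.
Transfer-ellipse semi-major axis a_t = (r₁ + r₂)/2 = (5.40056×10^7 + 3.23136×10^8)/2 = 1.885708×10^8 km.
On the circular orbit at r = 5.40056×10^7 km, v_c = √(μ/r) = 49.57 km/s.
Transfer-orbit speed at the same r (vis-viva, a = a_t): v_t = √[μ(2/r − 1/a_t)] = 64.89 km/s.
Δv₁ = |v_t − v_c| = |64.89 − 49.57| = 15.32 km/s.

Δv₁ = 15320 m/s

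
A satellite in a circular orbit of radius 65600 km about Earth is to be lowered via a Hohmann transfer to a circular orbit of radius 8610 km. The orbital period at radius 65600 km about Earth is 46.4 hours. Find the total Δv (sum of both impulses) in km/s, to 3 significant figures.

Δv = 3.52 km/s

From Kepler's third law T² = 4π²r³/μ at r = 65600 km, T = 46.4 hours = 46.4 × 3600 s = 1.6704×10^5 s: μ = 4π²r³/T² = 3.99420×10^5 km³/s².
Semi-major axis of the transfer orbit: a_t = (65600 + 8610)/2 = 37105 km.
Circular speed at r₁: v₁ = √(μ/r₁) = √(3.99420×10^5/65600) = 2.468 km/s.
On the transfer ellipse at r₁, vis-viva equation gives v_a = √[μ(2/r₁ − 1/a_t)] = 1.189 km/s.
First burn Δv₁ = |v_a − v₁| = 1.279 km/s.
At r₂, v₂ = √(μ/r₂) = 6.811 km/s.
Transfer-orbit speed at r₂: v_p = √[μ(2/r₂ − 1/a_t)] = 9.056 km/s.
Second burn Δv₂ = |v₂ − v_p| = 2.245 km/s.
Δv = Δv₁ + Δv₂ = 1.279 + 2.245 = 3.524 km/s.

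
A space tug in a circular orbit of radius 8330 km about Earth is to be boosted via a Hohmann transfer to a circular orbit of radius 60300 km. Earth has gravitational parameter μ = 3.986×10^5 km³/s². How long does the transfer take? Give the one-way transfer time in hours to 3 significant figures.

t = 8.79 hours

Semi-major axis of the transfer orbit: a_t = (8330 + 60300)/2 = 34315 km.
Transfer time t = π√(a_t³/μ) = π√((34315)³ / 3.986×10^5) = 31630 s.
Converting: 31630 s ÷ 3600 s/hour = 8.79 hours.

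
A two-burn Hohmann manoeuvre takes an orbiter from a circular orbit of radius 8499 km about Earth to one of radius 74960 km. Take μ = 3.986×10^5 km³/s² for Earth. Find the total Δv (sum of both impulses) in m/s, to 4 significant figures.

Δv = 3596 m/s

The Hohmann ellipse has a_t = (r₁ + r₂)/2 = 41729.5 km.
At r₁ the circular-orbit speed is v₁ = √(μ/r₁) = 6.8483 km/s.
On the transfer ellipse at r₁, v² = μ(2/r − 1/a) gives v_p = √[μ(2/r₁ − 1/a_t)] = 9.1786 km/s.
First burn Δv₁ = |v_p − v₁| = 2.3303 km/s.
At r₂, v₂ = √(μ/r₂) = 2.3060 km/s.
Transfer-orbit speed at r₂: v_a = √[μ(2/r₂ − 1/a_t)] = 1.0407 km/s.
Second burn Δv₂ = |v₂ − v_a| = 1.2653 km/s.
Total Δv = Δv₁ + Δv₂ = 3.596 km/s.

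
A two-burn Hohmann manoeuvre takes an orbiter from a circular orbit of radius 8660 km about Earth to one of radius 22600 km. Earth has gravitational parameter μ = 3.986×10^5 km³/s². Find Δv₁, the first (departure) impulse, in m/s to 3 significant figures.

Δv₁ = 1370 m/s

Semi-major axis of the transfer orbit: a_t = (8660 + 22600)/2 = 15630 km.
Circular speed at r = 8660 km: v_c = √(μ/r) = 6.784 km/s.
Vis-viva on the transfer ellipse at r = 8660 km gives v_t = √[μ(2/r − 1/a_t)] = 8.158 km/s.
Δv₁ = |v_t − v_c| = |8.158 − 6.784| = 1.374 km/s.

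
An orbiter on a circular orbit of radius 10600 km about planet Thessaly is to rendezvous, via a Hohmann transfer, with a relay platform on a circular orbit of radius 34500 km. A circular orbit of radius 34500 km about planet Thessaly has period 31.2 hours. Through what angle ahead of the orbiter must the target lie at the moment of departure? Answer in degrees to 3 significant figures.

φ = 84.9°

From Kepler's third law T² = 4π²r³/μ at r = 34500 km, T = 31.2 hours = 31.2 × 3600 s = 1.1232×10^5 s: μ = 4π²r³/T² = 1.28500×10^5 km³/s².
Semi-major axis of the transfer orbit: a_t = (10600 + 34500)/2 = 22550 km.
Transfer time t = π√(a_t³/μ) = 29677 s.
The target's mean motion on its circular orbit is ω₂ = √(μ/r₂³) = 5.5940×10^-5 rad/s.
Angle swept by the target during transfer: ω₂·t = 1.6601 rad = 95.12°.
The orbiter traverses 180° on the transfer ellipse, so the target must lead by 180° − 95.12° = 84.9°.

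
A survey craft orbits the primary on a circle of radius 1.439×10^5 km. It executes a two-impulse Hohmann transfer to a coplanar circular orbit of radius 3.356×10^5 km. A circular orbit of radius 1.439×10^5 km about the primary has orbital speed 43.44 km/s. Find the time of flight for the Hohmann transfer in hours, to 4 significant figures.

From the circular-orbit relation v² = μ/r at r = 1.439×10^5 km: μ = v²r = (43.44)² × 1.439×10^5 = 2.71544×10^8 km³/s².
Semi-major axis of the transfer orbit: a_t = (1.439×10^5 + 3.356×10^5)/2 = 2.3975×10^5 km.
By Kepler's third law the transfer-orbit period is T = 2π√(a_t³/μ), so t = T/2 = 22380 s.
Converting: 22380 s ÷ 3600 s/hour = 6.217 hours.

t = 6.217 hours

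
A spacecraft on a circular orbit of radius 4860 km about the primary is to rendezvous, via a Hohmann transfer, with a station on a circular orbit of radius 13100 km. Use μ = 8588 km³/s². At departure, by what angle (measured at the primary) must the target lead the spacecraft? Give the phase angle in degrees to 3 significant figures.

Transfer-ellipse semi-major axis a_t = (r₁ + r₂)/2 = (4860 + 13100)/2 = 8980 km.
The half-period of the transfer ellipse is t = π√(a_t³/μ) = 28850 s.
The target's mean motion on its circular orbit is ω₂ = √(μ/r₂³) = 6.181×10^-5 rad/s.
Angle swept by the target during transfer: ω₂·t = 1.783 rad = 102.2°.
The spacecraft traverses 180° on the transfer ellipse, so the target must lead by 180° − 102.2° = 77.8°.

φ = 77.8°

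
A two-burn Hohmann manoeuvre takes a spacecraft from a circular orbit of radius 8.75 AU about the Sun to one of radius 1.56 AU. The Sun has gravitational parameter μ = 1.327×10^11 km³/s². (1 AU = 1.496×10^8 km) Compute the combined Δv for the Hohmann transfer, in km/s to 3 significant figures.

In km: r₁ = 8.75 × 1.496×10^8 = 1.309×10^9 km; r₂ = 1.56 × 1.496×10^8 = 2.33376×10^8 km.
The Hohmann ellipse has a_t = (r₁ + r₂)/2 = 7.71188×10^8 km.
At r₁ the circular-orbit speed is v₁ = √(μ/r₁) = 10.069 km/s.
Transfer-orbit speed at r₁ (vis-viva equation): v_a = √[μ(2/r₁ − 1/a_t)] = 5.5388 km/s.
First burn Δv₁ = |v_a − v₁| = 4.530 km/s.
Circular speed at r₂: v₂ = √(μ/r₂) = 23.846 km/s.
Transfer-orbit speed at r₂: v_p = √[μ(2/r₂ − 1/a_t)] = 31.067 km/s.
Second burn Δv₂ = |v₂ − v_p| = 7.221 km/s.
Total Δv = Δv₁ + Δv₂ = 11.75 km/s.

Δv = 11.8 km/s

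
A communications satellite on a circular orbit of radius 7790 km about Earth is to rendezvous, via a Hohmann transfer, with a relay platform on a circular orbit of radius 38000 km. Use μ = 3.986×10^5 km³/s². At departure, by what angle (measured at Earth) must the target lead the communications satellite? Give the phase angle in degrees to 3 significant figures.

φ = 95.8°

Transfer-ellipse semi-major axis a_t = (r₁ + r₂)/2 = (7790 + 38000)/2 = 22895 km.
The half-period of the transfer ellipse is t = π√(a_t³/μ) = 17238 s.
The target's mean motion on its circular orbit is ω₂ = √(μ/r₂³) = 8.5230×10^-5 rad/s.
Angle swept by the target during transfer: ω₂·t = 1.4692 rad = 84.18°.
Arrival is 180° from departure on the ellipse, so φ = 180° − 84.18° = 95.8°.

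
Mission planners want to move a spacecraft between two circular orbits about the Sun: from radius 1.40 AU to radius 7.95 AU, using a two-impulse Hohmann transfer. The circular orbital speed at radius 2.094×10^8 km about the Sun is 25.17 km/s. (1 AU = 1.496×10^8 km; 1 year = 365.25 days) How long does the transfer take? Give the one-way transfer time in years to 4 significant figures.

From the circular-orbit relation v² = μ/r at r = 2.094×10^8 km: μ = v²r = (25.17)² × 2.094×10^8 = 1.32661×10^11 km³/s².
In km: r₁ = 1.40 × 1.496×10^8 = 2.0944×10^8 km; r₂ = 7.95 × 1.496×10^8 = 1.18932×10^9 km.
The Hohmann ellipse has a_t = (r₁ + r₂)/2 = 6.9938×10^8 km.
Half the transfer-orbit period gives t = π√(a_t³/μ) = 1.5953×10^8 s.
Converting: 1.5953×10^8 s ÷ 3.15576×10^7 s/year (365.25 × 86400) = 5.055 years.

t = 5.055 years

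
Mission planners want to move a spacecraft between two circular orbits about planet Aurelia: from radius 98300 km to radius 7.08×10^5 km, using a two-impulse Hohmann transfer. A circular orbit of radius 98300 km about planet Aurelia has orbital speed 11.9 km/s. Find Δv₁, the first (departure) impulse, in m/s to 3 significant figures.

Δv₁ = 3870 m/s

From the circular-orbit relation v² = μ/r at r = 98300 km: μ = v²r = (11.9)² × 98300 = 1.39203×10^7 km³/s².
Transfer-ellipse semi-major axis a_t = (r₁ + r₂)/2 = (98300 + 7.080×10^5)/2 = 4.0315×10^5 km.
On the circular orbit at r = 98300 km, v_c = √(μ/r) = 11.90 km/s.
Transfer-orbit speed at the same r (vis-viva, a = a_t): v_t = √[μ(2/r − 1/a_t)] = 15.77 km/s.
Δv₁ = |v_t − v_c| = |15.77 − 11.90| = 3.870 km/s.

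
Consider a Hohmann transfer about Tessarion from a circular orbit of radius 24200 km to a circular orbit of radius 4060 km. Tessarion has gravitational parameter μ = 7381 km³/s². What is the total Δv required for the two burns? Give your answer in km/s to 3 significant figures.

Δv = 0.672 km/s

Semi-major axis of the transfer orbit: a_t = (24200 + 4060)/2 = 14130 km.
Circular speed at r₁: v₁ = √(μ/r₁) = √(7381/24200) = 0.55227 km/s.
Transfer-orbit speed at r₁ (v² = μ(2/r − 1/a)): v_a = √[μ(2/r₁ − 1/a_t)] = 0.29603 km/s.
First burn Δv₁ = |v_a − v₁| = 0.2562 km/s.
Circular speed at r₂: v₂ = √(μ/r₂) = 1.3483 km/s.
Transfer-orbit speed at r₂: v_p = √[μ(2/r₂ − 1/a_t)] = 1.7645 km/s.
Second burn Δv₂ = |v₂ − v_p| = 0.4162 km/s.
Δv = Δv₁ + Δv₂ = 0.2562 + 0.4162 = 0.6724 km/s.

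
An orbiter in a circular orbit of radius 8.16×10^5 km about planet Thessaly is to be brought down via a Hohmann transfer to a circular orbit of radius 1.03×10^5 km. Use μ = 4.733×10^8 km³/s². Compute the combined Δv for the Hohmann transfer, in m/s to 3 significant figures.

Δv = 35200 m/s

Transfer-ellipse semi-major axis a_t = (r₁ + r₂)/2 = (8.160×10^5 + 1.030×10^5)/2 = 4.595×10^5 km.
At r₁ the circular-orbit speed is v₁ = √(μ/r₁) = 24.08 km/s.
On the transfer ellipse at r₁, v² = μ(2/r − 1/a) gives v_a = √[μ(2/r₁ − 1/a_t)] = 11.40 km/s.
First burn Δv₁ = |v_a − v₁| = 12.68 km/s.
At r₂, v₂ = √(μ/r₂) = 67.788 km/s.
Transfer-orbit speed at r₂: v_p = √[μ(2/r₂ − 1/a_t)] = 90.334 km/s.
Second burn Δv₂ = |v₂ − v_p| = 22.55 km/s.
Δv = Δv₁ + Δv₂ = 12.68 + 22.55 = 35.23 km/s.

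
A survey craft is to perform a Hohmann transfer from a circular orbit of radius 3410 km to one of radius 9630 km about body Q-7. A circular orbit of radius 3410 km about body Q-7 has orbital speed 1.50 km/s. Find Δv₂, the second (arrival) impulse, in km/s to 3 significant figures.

From the circular-orbit relation v² = μ/r at r = 3410 km: μ = v²r = (1.50)² × 3410 = 7672.50 km³/s².
Semi-major axis of the transfer orbit: a_t = (3410 + 9630)/2 = 6520 km.
On the circular orbit at r = 9630 km, v_c = √(μ/r) = 0.8926 km/s.
Vis-viva on the transfer ellipse at r = 9630 km gives v_t = √[μ(2/r − 1/a_t)] = 0.6455 km/s.
Δv₂ = |v_t − v_c| = |0.6455 − 0.8926| = 0.2471 km/s.

Δv₂ = 0.247 km/s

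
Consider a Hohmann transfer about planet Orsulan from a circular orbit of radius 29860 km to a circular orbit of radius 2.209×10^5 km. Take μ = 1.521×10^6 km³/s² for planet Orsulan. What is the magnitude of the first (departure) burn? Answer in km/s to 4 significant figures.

Transfer-ellipse semi-major axis a_t = (r₁ + r₂)/2 = (29860 + 2.209×10^5)/2 = 1.2538×10^5 km.
On the circular orbit at r = 29860 km, v_c = √(μ/r) = 7.137 km/s.
Vis-viva on the transfer ellipse at r = 29860 km gives v_t = √[μ(2/r − 1/a_t)] = 9.473 km/s.
Δv₁ = |v_t − v_c| = |9.473 − 7.137| = 2.336 km/s.

Δv₁ = 2.336 km/s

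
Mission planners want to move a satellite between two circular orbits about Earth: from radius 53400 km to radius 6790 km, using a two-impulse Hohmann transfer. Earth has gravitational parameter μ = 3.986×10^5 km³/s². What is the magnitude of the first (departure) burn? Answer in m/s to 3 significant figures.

The Hohmann ellipse has a_t = (r₁ + r₂)/2 = 30095 km.
On the circular orbit at r = 53400 km, v_c = √(μ/r) = 2.732 km/s.
Transfer-orbit speed at the same r (vis-viva, a = a_t): v_t = √[μ(2/r − 1/a_t)] = 1.298 km/s.
Δv₁ = |v_t − v_c| = |1.298 − 2.732| = 1.434 km/s.

Δv₁ = 1430 m/s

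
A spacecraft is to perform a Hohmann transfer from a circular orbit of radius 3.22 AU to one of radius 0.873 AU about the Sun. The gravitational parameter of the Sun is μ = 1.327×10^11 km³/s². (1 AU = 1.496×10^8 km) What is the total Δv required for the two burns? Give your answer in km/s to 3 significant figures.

Δv = 13.9 km/s

In km: r₁ = 3.22 × 1.496×10^8 = 4.81712×10^8 km; r₂ = 0.873 × 1.496×10^8 = 1.306008×10^8 km.
Semi-major axis of the transfer orbit: a_t = (4.81712×10^8 + 1.306008×10^8)/2 = 3.061564×10^8 km.
Circular speed at r₁: v₁ = √(μ/r₁) = √(1.327×10^11/4.81712×10^8) = 16.59746 km/s.
On the transfer ellipse at r₁, vis-viva equation gives v_a = √[μ(2/r₁ − 1/a_t)] = 10.84034 km/s.
First burn Δv₁ = |v_a − v₁| = 5.75712 km/s.
At r₂, v₂ = √(μ/r₂) = 31.87591 km/s.
Transfer-orbit speed at r₂: v_p = √[μ(2/r₂ − 1/a_t)] = 39.98385 km/s.
Second burn Δv₂ = |v₂ − v_p| = 8.10794 km/s.
Δv = Δv₁ + Δv₂ = 5.75712 + 8.10794 = 13.87 km/s.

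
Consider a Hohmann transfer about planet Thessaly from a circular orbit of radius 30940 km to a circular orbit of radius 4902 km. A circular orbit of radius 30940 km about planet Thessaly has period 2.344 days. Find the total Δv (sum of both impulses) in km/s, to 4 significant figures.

Δv = 1.215 km/s

From Kepler's third law T² = 4π²r³/μ at r = 30940 km, T = 2.344 days = 2.344 × 86400 s = 2.025216×10^5 s: μ = 4π²r³/T² = 28508.7 km³/s².
The Hohmann ellipse has a_t = (r₁ + r₂)/2 = 17921 km.
At r₁ the circular-orbit speed is v₁ = √(μ/r₁) = 0.9599 km/s.
On the transfer ellipse at r₁, vis-viva gives v_a = √[μ(2/r₁ − 1/a_t)] = 0.5020 km/s.
First burn Δv₁ = |v_a − v₁| = 0.4579 km/s.
Circular speed at r₂: v₂ = √(μ/r₂) = 2.4116 km/s.
Transfer-orbit speed at r₂: v_p = √[μ(2/r₂ − 1/a_t)] = 3.1687 km/s.
Second burn Δv₂ = |v₂ − v_p| = 0.7571 km/s.
Δv = Δv₁ + Δv₂ = 0.4579 + 0.7571 = 1.215 km/s.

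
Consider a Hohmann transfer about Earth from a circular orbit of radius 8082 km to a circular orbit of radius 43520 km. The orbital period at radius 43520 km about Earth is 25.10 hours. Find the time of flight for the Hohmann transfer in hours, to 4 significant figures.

t = 5.729 hours

From Kepler's third law T² = 4π²r³/μ at r = 43520 km, T = 25.10 hours = 25.10 × 3600 s = 90360 s: μ = 4π²r³/T² = 3.98542×10^5 km³/s².
Transfer-ellipse semi-major axis a_t = (r₁ + r₂)/2 = (8082 + 43520)/2 = 25801 km.
By Kepler's third law the transfer-orbit period is T = 2π√(a_t³/μ), so t = T/2 = 20624 s.
Converting: 20624 s ÷ 3600 s/hour = 5.729 hours.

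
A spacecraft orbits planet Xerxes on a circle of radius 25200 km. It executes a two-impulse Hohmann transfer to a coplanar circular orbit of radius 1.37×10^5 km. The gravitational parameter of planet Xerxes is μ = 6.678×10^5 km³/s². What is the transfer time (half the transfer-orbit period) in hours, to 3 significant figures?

Semi-major axis of the transfer orbit: a_t = (25200 + 1.370×10^5)/2 = 81100 km.
By Kepler's third law the transfer-orbit period is T = 2π√(a_t³/μ), so t = T/2 = 88790 s.
Converting: 88790 s ÷ 3600 s/hour = 24.7 hours.

t = 24.7 hours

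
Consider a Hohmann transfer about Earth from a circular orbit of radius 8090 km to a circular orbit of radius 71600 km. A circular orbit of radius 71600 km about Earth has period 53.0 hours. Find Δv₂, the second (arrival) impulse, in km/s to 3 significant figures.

From Kepler's third law T² = 4π²r³/μ at r = 71600 km, T = 53.0 hours = 53.0 × 3600 s = 1.908×10^5 s: μ = 4π²r³/T² = 3.98054×10^5 km³/s².
Transfer-ellipse semi-major axis a_t = (r₁ + r₂)/2 = (8090 + 71600)/2 = 39845 km.
On the circular orbit at r = 71600 km, v_c = √(μ/r) = 2.3578 km/s.
Vis-viva on the transfer ellipse at r = 71600 km gives v_t = √[μ(2/r − 1/a_t)] = 1.0624 km/s.
Δv₂ = |v_t − v_c| = |1.0624 − 2.3578| = 1.295 km/s.

Δv₂ = 1.30 km/s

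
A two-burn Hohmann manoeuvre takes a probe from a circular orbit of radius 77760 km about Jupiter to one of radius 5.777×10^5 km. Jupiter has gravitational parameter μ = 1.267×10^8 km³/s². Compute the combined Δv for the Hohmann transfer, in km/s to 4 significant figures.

The Hohmann ellipse has a_t = (r₁ + r₂)/2 = 3.2773×10^5 km.
Circular speed at r₁: v₁ = √(μ/r₁) = √(1.267×10^8/77760) = 40.365 km/s.
On the transfer ellipse at r₁, vis-viva gives v_p = √[μ(2/r₁ − 1/a_t)] = 53.592 km/s.
First burn Δv₁ = |v_p − v₁| = 13.227 km/s.
Circular speed at r₂: v₂ = √(μ/r₂) = 14.8094 km/s.
Transfer-orbit speed at r₂: v_a = √[μ(2/r₂ − 1/a_t)] = 7.21368 km/s.
Second burn Δv₂ = |v₂ − v_a| = 7.5957 km/s.
Δv = Δv₁ + Δv₂ = 13.227 + 7.5957 = 20.82 km/s.

Δv = 20.82 km/s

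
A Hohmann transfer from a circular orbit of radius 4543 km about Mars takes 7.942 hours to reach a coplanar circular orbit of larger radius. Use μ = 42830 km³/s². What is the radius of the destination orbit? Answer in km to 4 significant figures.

Transfer time t = 7.942 hours = 28591.2 s, and t = π√(a_t³/μ).
So a_t = (μ t²/π²)^(1/3) = (42830 × (28591.2)² / π²)^(1/3) = 15251 km.
Since a_t = (r₁ + r₂)/2, r₂ = 2a_t − r₁ = 2×15251 − 4543 = 25959 km.

r₂ = 25960 km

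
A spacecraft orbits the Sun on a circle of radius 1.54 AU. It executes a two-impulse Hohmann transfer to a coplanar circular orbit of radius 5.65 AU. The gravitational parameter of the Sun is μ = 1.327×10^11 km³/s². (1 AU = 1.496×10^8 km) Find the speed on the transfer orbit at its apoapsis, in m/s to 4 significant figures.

In km: r₁ = 1.54 × 1.496×10^8 = 2.30384×10^8 km; r₂ = 5.65 × 1.496×10^8 = 8.4524×10^8 km.
Transfer-ellipse semi-major axis a_t = (r₁ + r₂)/2 = (2.30384×10^8 + 8.4524×10^8)/2 = 5.37812×10^8 km.
At apoapsis, r = 8.4524×10^8 km.
From the vis-viva equation, v = √[μ(2/r − 1/a_t)] = 8.201 km/s.

v = 8201 m/s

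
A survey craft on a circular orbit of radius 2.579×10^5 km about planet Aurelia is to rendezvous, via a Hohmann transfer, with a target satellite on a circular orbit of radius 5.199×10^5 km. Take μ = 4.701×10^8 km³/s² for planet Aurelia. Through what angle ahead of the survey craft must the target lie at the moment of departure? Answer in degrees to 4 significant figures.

φ = 63.55°

Semi-major axis of the transfer orbit: a_t = (2.579×10^5 + 5.199×10^5)/2 = 3.889×10^5 km.
Transfer time t = π√(a_t³/μ) = 35140 s.
The target's mean motion on its circular orbit is ω₂ = √(μ/r₂³) = 5.784×10^-5 rad/s.
Angle swept by the target during transfer: ω₂·t = 2.0325 rad = 116.45°.
Arrival is 180° from departure on the ellipse, so φ = 180° − 116.45° = 63.55°.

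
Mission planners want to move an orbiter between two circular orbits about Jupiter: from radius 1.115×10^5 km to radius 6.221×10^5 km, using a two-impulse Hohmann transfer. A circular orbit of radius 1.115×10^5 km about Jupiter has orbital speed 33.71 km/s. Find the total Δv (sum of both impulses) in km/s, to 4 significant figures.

From the circular-orbit relation v² = μ/r at r = 1.115×10^5 km: μ = v²r = (33.71)² × 1.115×10^5 = 1.26705×10^8 km³/s².
Transfer-ellipse semi-major axis a_t = (r₁ + r₂)/2 = (1.115×10^5 + 6.221×10^5)/2 = 3.668×10^5 km.
Circular speed at r₁: v₁ = √(μ/r₁) = √(1.26705×10^8/1.115×10^5) = 33.71 km/s.
On the transfer ellipse at r₁, vis-viva equation gives v_p = √[μ(2/r₁ − 1/a_t)] = 43.90 km/s.
First burn Δv₁ = |v_p − v₁| = 10.19 km/s.
Circular speed at r₂: v₂ = √(μ/r₂) = 14.271 km/s.
Transfer-orbit speed at r₂: v_a = √[μ(2/r₂ − 1/a_t)] = 7.8684 km/s.
Second burn Δv₂ = |v₂ − v_a| = 6.403 km/s.
Total Δv = Δv₁ + Δv₂ = 16.59 km/s.

Δv = 16.59 km/s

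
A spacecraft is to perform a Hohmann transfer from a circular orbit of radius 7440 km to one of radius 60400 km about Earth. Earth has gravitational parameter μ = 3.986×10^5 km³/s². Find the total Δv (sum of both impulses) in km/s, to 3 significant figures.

Δv = 3.81 km/s

Semi-major axis of the transfer orbit: a_t = (7440 + 60400)/2 = 33920 km.
Circular speed at r₁: v₁ = √(μ/r₁) = √(3.986×10^5/7440) = 7.3195 km/s.
Transfer-orbit speed at r₁ (vis-viva): v_p = √[μ(2/r₁ − 1/a_t)] = 9.7673 km/s.
First burn Δv₁ = |v_p − v₁| = 2.448 km/s.
At r₂, v₂ = √(μ/r₂) = 2.569 km/s.
Transfer-orbit speed at r₂: v_a = √[μ(2/r₂ − 1/a_t)] = 1.203 km/s.
Second burn Δv₂ = |v₂ − v_a| = 1.366 km/s.
Δv = Δv₁ + Δv₂ = 2.448 + 1.366 = 3.814 km/s.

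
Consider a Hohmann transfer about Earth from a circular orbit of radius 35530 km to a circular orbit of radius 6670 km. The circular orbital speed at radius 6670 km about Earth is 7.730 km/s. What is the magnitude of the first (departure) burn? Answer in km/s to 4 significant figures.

From the circular-orbit relation v² = μ/r at r = 6670 km: μ = v²r = (7.730)² × 6670 = 3.98552×10^5 km³/s².
The Hohmann ellipse has a_t = (r₁ + r₂)/2 = 21100 km.
Circular speed at r = 35530 km: v_c = √(μ/r) = 3.349 km/s.
Vis-viva on the transfer ellipse at r = 35530 km gives v_t = √[μ(2/r − 1/a_t)] = 1.883 km/s.
Δv₁ = |v_t − v_c| = |1.883 − 3.349| = 1.466 km/s.

Δv₁ = 1.466 km/s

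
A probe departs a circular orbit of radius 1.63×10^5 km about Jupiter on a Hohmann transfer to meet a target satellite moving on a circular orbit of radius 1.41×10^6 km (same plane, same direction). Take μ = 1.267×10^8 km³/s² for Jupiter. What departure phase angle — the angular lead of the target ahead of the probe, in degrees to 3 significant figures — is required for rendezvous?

φ = 105°

Transfer-ellipse semi-major axis a_t = (r₁ + r₂)/2 = (1.630×10^5 + 1.410×10^6)/2 = 7.865×10^5 km.
Transfer time t = π√(a_t³/μ) = 1.94675×10^5 s.
Target angular speed ω₂ = √(μ/r₂³) = 6.72295×10^-6 rad/s.
Angle swept by the target during transfer: ω₂·t = 1.3088 rad = 74.99°.
Arrival is 180° from departure on the ellipse, so φ = 180° − 74.99° = 105°.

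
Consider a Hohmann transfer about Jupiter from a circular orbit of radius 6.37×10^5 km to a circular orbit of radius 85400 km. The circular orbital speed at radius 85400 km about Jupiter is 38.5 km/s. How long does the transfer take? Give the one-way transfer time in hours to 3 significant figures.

From the circular-orbit relation v² = μ/r at r = 85400 km: μ = v²r = (38.5)² × 85400 = 1.26584×10^8 km³/s².
Semi-major axis of the transfer orbit: a_t = (6.370×10^5 + 85400)/2 = 3.612×10^5 km.
By Kepler's third law the transfer-orbit period is T = 2π√(a_t³/μ), so t = T/2 = 60620 s.
Converting: 60620 s ÷ 3600 s/hour = 16.8 hours.

t = 16.8 hours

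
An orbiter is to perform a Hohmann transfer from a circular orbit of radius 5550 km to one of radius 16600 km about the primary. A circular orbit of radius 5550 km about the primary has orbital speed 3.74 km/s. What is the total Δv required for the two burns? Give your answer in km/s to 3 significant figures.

From the circular-orbit relation v² = μ/r at r = 5550 km: μ = v²r = (3.74)² × 5550 = 77631.2 km³/s².
Semi-major axis of the transfer orbit: a_t = (5550 + 16600)/2 = 11075 km.
Circular speed at r₁: v₁ = √(μ/r₁) = √(77631.2/5550) = 3.74000 km/s.
On the transfer ellipse at r₁, vis-viva gives v_p = √[μ(2/r₁ − 1/a_t)] = 4.57882 km/s.
First burn Δv₁ = |v_p − v₁| = 0.83882 km/s.
Circular speed at r₂: v₂ = √(μ/r₂) = 2.16254 km/s.
Transfer-orbit speed at r₂: v_a = √[μ(2/r₂ − 1/a_t)] = 1.53087 km/s.
Second burn Δv₂ = |v₂ − v_a| = 0.63167 km/s.
Total Δv = Δv₁ + Δv₂ = 1.470 km/s.

Δv = 1.47 km/s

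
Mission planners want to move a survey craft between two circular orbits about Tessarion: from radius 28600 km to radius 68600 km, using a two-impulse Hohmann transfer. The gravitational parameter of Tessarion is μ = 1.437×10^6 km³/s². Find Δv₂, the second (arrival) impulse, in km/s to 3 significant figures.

Transfer-ellipse semi-major axis a_t = (r₁ + r₂)/2 = (28600 + 68600)/2 = 48600 km.
Circular speed at r = 68600 km: v_c = √(μ/r) = 4.577 km/s.
Vis-viva on the transfer ellipse at r = 68600 km gives v_t = √[μ(2/r − 1/a_t)] = 3.511 km/s.
Δv₂ = |v_t − v_c| = |3.511 − 4.577| = 1.066 km/s.

Δv₂ = 1.07 km/s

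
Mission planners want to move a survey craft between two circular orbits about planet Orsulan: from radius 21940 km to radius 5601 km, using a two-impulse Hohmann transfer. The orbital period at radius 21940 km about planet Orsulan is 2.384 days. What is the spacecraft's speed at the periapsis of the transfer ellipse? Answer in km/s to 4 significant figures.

v = 1.672 km/s

From Kepler's third law T² = 4π²r³/μ at r = 21940 km, T = 2.384 days = 2.384 × 86400 s = 2.059776×10^5 s: μ = 4π²r³/T² = 9827.20 km³/s².
Semi-major axis of the transfer orbit: a_t = (21940 + 5601)/2 = 13770.5 km.
At periapsis, r = 5601 km.
Applying v² = μ(2/r − 1/a_t): v = 1.672 km/s.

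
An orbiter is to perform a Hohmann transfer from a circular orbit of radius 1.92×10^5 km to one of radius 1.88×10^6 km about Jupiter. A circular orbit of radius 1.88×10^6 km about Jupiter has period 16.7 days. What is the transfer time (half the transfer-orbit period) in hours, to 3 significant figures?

t = 82.0 hours

From Kepler's third law T² = 4π²r³/μ at r = 1.88×10^6 km, T = 16.7 days = 16.7 × 86400 s = 1.44288×10^6 s: μ = 4π²r³/T² = 1.26001×10^8 km³/s².
Transfer-ellipse semi-major axis a_t = (r₁ + r₂)/2 = (1.920×10^5 + 1.880×10^6)/2 = 1.036×10^6 km.
By Kepler's third law the transfer-orbit period is T = 2π√(a_t³/μ), so t = T/2 = 2.951×10^5 s.
Converting: 2.951×10^5 s ÷ 3600 s/hour = 82.0 hours.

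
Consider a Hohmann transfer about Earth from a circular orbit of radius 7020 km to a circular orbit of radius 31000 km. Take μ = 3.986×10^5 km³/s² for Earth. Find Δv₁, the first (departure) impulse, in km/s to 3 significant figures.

Δv₁ = 2.09 km/s

The Hohmann ellipse has a_t = (r₁ + r₂)/2 = 19010 km.
Circular speed at r = 7020 km: v_c = √(μ/r) = 7.5353 km/s.
Transfer-orbit speed at the same r (vis-viva, a = a_t): v_t = √[μ(2/r − 1/a_t)] = 9.6225 km/s.
Δv₁ = |v_t − v_c| = |9.6225 − 7.5353| = 2.087 km/s.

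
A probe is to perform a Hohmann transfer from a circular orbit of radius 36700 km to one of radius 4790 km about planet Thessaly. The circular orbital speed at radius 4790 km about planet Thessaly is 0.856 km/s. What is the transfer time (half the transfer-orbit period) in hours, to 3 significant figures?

t = 44.0 hours

From the circular-orbit relation v² = μ/r at r = 4790 km: μ = v²r = (0.856)² × 4790 = 3509.81 km³/s².
The Hohmann ellipse has a_t = (r₁ + r₂)/2 = 20745 km.
Half the transfer-orbit period gives t = π√(a_t³/μ) = 1.584×10^5 s.
Converting: 1.584×10^5 s ÷ 3600 s/hour = 44.0 hours.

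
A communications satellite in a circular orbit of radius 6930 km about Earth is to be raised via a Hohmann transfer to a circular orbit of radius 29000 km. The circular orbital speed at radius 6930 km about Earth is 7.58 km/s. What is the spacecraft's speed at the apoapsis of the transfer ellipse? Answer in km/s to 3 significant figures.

From the circular-orbit relation v² = μ/r at r = 6930 km: μ = v²r = (7.58)² × 6930 = 3.98173×10^5 km³/s².
Semi-major axis of the transfer orbit: a_t = (6930 + 29000)/2 = 17965 km.
At apoapsis, r = 29000 km.
From the vis-viva equation, v = √[μ(2/r − 1/a_t)] = 2.301 km/s.

v = 2.30 km/s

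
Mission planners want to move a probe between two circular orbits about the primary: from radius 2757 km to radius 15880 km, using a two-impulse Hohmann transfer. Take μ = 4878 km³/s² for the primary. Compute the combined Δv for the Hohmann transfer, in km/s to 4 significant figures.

Δv = 0.6590 km/s

The Hohmann ellipse has a_t = (r₁ + r₂)/2 = 9318.5 km.
Circular speed at r₁: v₁ = √(μ/r₁) = √(4878/2757) = 1.33016 km/s.
Transfer-orbit speed at r₁ (vis-viva): v_p = √[μ(2/r₁ − 1/a_t)] = 1.73642 km/s.
First burn Δv₁ = |v_p − v₁| = 0.40626 km/s.
Circular speed at r₂: v₂ = √(μ/r₂) = 0.55424 km/s.
Transfer-orbit speed at r₂: v_a = √[μ(2/r₂ − 1/a_t)] = 0.30147 km/s.
Second burn Δv₂ = |v₂ − v_a| = 0.25277 km/s.
Δv = Δv₁ + Δv₂ = 0.40626 + 0.25277 = 0.6590 km/s.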